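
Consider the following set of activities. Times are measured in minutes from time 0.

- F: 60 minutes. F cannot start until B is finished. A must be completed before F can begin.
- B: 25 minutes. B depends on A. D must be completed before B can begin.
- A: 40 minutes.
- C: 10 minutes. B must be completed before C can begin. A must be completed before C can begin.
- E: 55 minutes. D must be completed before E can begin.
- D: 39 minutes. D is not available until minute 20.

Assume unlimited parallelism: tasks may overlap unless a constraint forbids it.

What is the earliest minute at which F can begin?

D cannot begin until its own release at minute 20. It runs from minute 20 to 20 + 39 = minute 59.
A has no prerequisites, so it starts at minute 0 and finishes at minute 40.
B needs all of A (finishes minute 40); D (finishes minute 59). That puts its earliest start at minute 59; it finishes at 59 + 25 = minute 84.
F waits on B (finishes minute 84); A (finishes minute 40). The latest of these is minute 84, which is the earliest F can start.

84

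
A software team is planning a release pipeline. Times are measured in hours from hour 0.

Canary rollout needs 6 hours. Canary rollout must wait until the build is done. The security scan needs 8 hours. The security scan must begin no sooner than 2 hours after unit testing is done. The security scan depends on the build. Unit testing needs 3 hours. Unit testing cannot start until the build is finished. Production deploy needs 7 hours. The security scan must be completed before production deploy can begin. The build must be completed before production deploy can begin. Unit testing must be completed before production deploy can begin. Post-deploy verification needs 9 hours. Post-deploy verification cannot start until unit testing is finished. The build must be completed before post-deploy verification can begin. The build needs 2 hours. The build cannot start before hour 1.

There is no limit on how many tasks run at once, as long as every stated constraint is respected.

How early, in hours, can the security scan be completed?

16

The build cannot begin until its own release at hour 1. It runs from hour 1 to 1 + 2 = hour 3.
After the build (finishes hour 3), unit testing can start at hour 3 and finishes at hour 6.
The security scan needs all of unit testing (finishes hour 6, plus 2-hour gap → hour 8); the build (finishes hour 3). That puts its earliest start at hour 8; it finishes at 8 + 8 = hour 16.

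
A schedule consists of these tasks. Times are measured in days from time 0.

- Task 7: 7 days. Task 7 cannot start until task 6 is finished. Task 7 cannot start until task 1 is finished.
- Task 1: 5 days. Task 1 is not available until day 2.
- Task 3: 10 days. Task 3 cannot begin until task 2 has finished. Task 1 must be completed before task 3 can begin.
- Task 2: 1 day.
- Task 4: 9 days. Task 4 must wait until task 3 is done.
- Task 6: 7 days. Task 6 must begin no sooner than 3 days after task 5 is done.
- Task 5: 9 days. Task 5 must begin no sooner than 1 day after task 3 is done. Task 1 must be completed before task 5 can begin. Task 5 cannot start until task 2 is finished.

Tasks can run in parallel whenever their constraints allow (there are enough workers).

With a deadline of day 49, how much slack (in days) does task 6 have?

5

Task 2 has no prerequisites, so it starts at day 0 and finishes at day 1.
Task 1 waits on its own release at day 2, so it starts at day 2 and finishes at 2 + 5 = day 7.
Task 3 has to wait for task 2 (finishes day 1); task 1 (finishes day 7). The latest of these is day 7, so task 3 runs day 7 to 7 + 10 = day 17.
Task 5 has to wait for task 3 (finishes day 17, plus 1-day gap → day 18); task 1 (finishes day 7); task 2 (finishes day 1). The latest of these is day 18, so task 5 runs day 18 to 18 + 9 = day 27.
Task 6 cannot begin until task 5 (finishes day 27, plus 3-day gap → day 30). It runs from day 30 to 30 + 7 = day 37.

Working backward from the deadline:
Nothing follows task 7; the deadline of day 49 is its only limit. It must start by 49 − 7 = day 42.
Task 6 must finish before task 7 (must start by day 42). With a 7-day duration, task 6 must start by 42 − 7 = day 35.
So task 6 can start as early as day 30 and as late as day 35, giving 35 − 30 = 5 days of slack.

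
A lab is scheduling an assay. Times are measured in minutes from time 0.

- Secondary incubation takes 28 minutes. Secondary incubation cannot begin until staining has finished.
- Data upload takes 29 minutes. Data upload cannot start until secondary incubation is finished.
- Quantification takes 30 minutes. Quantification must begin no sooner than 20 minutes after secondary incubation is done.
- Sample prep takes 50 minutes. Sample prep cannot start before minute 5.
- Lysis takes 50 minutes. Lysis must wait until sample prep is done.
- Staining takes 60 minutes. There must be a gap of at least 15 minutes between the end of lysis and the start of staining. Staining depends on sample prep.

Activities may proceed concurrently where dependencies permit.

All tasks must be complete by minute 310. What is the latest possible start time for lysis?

To finish by minute 310, quantification (duration 30) must start no later than minute 280.
Nothing follows data upload; the deadline of minute 310 is its only limit. It must start by 310 − 29 = minute 281.
Secondary incubation must finish in time for quantification (must start by minute 280, minus 20-minute gap → minute 260); data upload (must start by minute 281). The tightest is minute 260, so secondary incubation must start by 260 − 28 = minute 232.
Staining must finish before secondary incubation (must start by minute 232). With a 60-minute duration, staining must start by 232 − 60 = minute 172.
Lysis has to be done before staining (must start by minute 172, minus 15-minute gap → minute 157). That means finishing by minute 157, i.e. starting by 157 − 50 = minute 107.

107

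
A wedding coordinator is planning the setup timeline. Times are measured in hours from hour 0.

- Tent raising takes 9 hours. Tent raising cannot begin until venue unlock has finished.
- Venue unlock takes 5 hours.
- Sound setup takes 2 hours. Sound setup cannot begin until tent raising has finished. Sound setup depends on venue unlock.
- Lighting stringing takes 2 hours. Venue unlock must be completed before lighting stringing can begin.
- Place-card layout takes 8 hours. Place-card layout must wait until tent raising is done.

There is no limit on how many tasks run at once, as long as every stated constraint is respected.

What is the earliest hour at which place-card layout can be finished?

Venue unlock can start immediately at hour 0; it finishes at hour 5.
Tent raising cannot begin until venue unlock (finishes hour 5). It runs from hour 5 to 5 + 9 = hour 14.
After tent raising (finishes hour 14), place-card layout can start at hour 14 and finishes at hour 22.

22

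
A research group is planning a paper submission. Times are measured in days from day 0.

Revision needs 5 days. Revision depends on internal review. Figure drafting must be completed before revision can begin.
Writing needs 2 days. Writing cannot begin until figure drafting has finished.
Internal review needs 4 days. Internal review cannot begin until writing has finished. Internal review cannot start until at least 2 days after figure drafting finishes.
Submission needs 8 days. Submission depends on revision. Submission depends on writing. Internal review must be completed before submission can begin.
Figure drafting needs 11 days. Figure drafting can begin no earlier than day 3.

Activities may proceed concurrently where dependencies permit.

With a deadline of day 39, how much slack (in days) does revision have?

Figure drafting cannot begin until its own release at day 3. It runs from day 3 to 3 + 11 = day 14.
After figure drafting (finishes day 14), writing can start at day 14 and finishes at day 16.
Internal review cannot start until writing (finishes day 16); figure drafting (finishes day 14, plus 2-day gap → day 16). The controlling bound is day 16, so internal review finishes at 16 + 4 = day 20.
Revision needs all of internal review (finishes day 20); figure drafting (finishes day 14). That puts its earliest start at day 20; it finishes at 20 + 5 = day 25.

Working backward from the deadline:
To finish by day 39, submission (duration 8) must start no later than day 31.
Since submission (must start by day 31) depends on it, revision must finish by day 31. Backing off its 5-day duration gives a latest start of day 26.
So revision can start as early as day 20 and as late as day 26, giving 26 − 20 = 6 days of slack.

6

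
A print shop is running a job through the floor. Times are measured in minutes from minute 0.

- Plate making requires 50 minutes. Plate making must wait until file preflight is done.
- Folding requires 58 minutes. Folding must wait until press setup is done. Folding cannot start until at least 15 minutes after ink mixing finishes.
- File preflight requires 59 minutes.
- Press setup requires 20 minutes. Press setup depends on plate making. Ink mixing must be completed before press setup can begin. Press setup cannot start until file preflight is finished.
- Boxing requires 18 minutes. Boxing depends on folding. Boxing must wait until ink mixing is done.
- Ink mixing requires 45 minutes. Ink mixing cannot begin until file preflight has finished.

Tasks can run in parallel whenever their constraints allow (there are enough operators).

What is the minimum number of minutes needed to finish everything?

205

Nothing blocks file preflight, so it runs from minute 0 to minute 59.
After file preflight (finishes minute 59), ink mixing can start at minute 59 and finishes at minute 104.
After file preflight (finishes minute 59), plate making can start at minute 59 and finishes at minute 109.
Press setup cannot start until plate making (finishes minute 109); ink mixing (finishes minute 104); file preflight (finishes minute 59). The controlling bound is minute 109, so press setup finishes at 109 + 20 = minute 129.
Folding has to wait for press setup (finishes minute 129); ink mixing (finishes minute 104, plus 15-minute gap → minute 119). The latest of these is minute 129, so folding runs minute 129 to 129 + 58 = minute 187.
Boxing has to wait for folding (finishes minute 187); ink mixing (finishes minute 104). The latest of these is minute 187, so boxing runs minute 187 to 187 + 18 = minute 205.
All tasks are finished once the last one completes. Finish times: File preflight at 59, Plate making at 109, Ink mixing at 104, Press setup at 129, Folding at 187, Boxing at 205. The latest is minute 205.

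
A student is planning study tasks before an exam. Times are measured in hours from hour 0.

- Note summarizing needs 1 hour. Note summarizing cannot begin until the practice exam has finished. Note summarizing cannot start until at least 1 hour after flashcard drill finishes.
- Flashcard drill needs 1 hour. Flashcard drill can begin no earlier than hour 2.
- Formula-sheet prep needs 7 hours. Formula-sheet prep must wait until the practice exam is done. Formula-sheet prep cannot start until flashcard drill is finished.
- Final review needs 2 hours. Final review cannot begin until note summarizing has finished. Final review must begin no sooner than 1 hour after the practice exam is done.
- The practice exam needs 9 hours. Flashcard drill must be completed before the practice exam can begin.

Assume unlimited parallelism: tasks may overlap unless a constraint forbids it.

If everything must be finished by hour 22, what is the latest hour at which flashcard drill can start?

5

Final review must finish by hour 22; it takes 2 hours, so it must start by 22 − 2 = hour 20.
Note summarizing feeds into final review (must start by hour 20); so note summarizing must finish by hour 20 and therefore start by hour 19.
Formula-sheet prep has no dependents, so it just needs to finish by hour 22. Starting by 22 − 7 = hour 15 achieves that.
The practice exam must finish in time for note summarizing (must start by hour 19); formula-sheet prep (must start by hour 15); final review (must start by hour 20, minus 1-hour gap → hour 19). The tightest is hour 15, so the practice exam must start by 15 − 9 = hour 6.
Flashcard drill has several dependents: the practice exam (must start by hour 6); note summarizing (must start by hour 19, minus 1-hour gap → hour 18); formula-sheet prep (must start by hour 15). The earliest of those limits is hour 6, so flashcard drill must start by 6 − 1 = hour 5.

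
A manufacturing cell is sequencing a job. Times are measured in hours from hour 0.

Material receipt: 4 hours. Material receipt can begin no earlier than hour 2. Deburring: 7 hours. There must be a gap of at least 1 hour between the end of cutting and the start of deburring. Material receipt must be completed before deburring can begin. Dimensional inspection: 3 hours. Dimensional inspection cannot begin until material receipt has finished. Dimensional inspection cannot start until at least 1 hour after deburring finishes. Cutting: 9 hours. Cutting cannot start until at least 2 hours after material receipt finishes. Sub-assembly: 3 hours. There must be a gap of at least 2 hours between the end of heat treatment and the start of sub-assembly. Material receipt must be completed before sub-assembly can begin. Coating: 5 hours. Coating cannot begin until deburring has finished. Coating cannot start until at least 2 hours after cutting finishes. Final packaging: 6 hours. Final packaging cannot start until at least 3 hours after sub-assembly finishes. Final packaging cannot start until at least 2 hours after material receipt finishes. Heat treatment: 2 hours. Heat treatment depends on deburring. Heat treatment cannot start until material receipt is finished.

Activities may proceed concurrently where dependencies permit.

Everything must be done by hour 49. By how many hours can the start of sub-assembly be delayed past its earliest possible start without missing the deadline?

After its own release at hour 2, material receipt can start at hour 2 and finishes at hour 6.
Cutting waits on material receipt (finishes hour 6, plus 2-hour gap → hour 8), so it starts at hour 8 and finishes at 8 + 9 = hour 17.
Deburring cannot start until cutting (finishes hour 17, plus 1-hour gap → hour 18); material receipt (finishes hour 6). The controlling bound is hour 18, so deburring finishes at 18 + 7 = hour 25.
Heat treatment has to wait for deburring (finishes hour 25); material receipt (finishes hour 6). The latest of these is hour 25, so heat treatment runs hour 25 to 25 + 2 = hour 27.
For sub-assembly: heat treatment (finishes hour 27, plus 2-hour gap → hour 29); material receipt (finishes hour 6). Taking the maximum gives a start of hour 29, and it finishes at 29 + 3 = hour 32.

Working backward from the deadline:
Nothing follows final packaging; the deadline of hour 49 is its only limit. It must start by 49 − 6 = hour 43.
Since final packaging (must start by hour 43, minus 3-hour gap → hour 40) depends on it, sub-assembly must finish by hour 40. Backing off its 3-hour duration gives a latest start of hour 37.
So sub-assembly can start as early as hour 29 and as late as hour 37, giving 37 − 29 = 8 hours of slack.

8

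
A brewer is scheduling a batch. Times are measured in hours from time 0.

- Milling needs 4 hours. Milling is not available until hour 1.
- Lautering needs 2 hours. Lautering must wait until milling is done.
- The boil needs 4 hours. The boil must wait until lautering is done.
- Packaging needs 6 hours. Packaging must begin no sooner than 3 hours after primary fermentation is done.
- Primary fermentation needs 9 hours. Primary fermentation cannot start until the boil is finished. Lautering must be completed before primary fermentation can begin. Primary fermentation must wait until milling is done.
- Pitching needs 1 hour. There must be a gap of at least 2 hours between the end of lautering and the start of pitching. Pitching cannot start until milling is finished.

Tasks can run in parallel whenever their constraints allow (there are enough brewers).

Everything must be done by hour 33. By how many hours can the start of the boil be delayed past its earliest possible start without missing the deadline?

Milling cannot begin until its own release at hour 1. It runs from hour 1 to 1 + 4 = hour 5.
Lautering waits on milling (finishes hour 5), so it starts at hour 5 and finishes at 5 + 2 = hour 7.
After lautering (finishes hour 7), the boil can start at hour 7 and finishes at hour 11.

Working backward from the deadline:
Nothing follows packaging; the deadline of hour 33 is its only limit. It must start by 33 − 6 = hour 27.
Since packaging (must start by hour 27, minus 3-hour gap → hour 24) depends on it, primary fermentation must finish by hour 24. Backing off its 9-hour duration gives a latest start of hour 15.
The boil has to be done before primary fermentation (must start by hour 15). That means finishing by hour 15, i.e. starting by 15 − 4 = hour 11.
So the boil can start as early as hour 7 and as late as hour 11, giving 11 − 7 = 4 hours of slack.

4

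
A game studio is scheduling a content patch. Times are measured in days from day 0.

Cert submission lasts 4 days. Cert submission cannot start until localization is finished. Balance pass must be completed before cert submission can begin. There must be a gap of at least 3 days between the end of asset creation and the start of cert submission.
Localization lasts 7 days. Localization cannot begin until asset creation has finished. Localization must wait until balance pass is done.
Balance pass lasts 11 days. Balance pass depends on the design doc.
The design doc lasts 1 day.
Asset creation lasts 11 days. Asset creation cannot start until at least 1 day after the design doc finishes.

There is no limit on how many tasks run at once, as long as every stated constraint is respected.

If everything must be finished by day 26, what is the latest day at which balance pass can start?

To finish by day 26, cert submission (duration 4) must start no later than day 22.
Localization feeds into cert submission (must start by day 22); so localization must finish by day 22 and therefore start by day 15.
Balance pass has several dependents: localization (must start by day 15); cert submission (must start by day 22). The earliest of those limits is day 15, so balance pass must start by 15 − 11 = day 4.

4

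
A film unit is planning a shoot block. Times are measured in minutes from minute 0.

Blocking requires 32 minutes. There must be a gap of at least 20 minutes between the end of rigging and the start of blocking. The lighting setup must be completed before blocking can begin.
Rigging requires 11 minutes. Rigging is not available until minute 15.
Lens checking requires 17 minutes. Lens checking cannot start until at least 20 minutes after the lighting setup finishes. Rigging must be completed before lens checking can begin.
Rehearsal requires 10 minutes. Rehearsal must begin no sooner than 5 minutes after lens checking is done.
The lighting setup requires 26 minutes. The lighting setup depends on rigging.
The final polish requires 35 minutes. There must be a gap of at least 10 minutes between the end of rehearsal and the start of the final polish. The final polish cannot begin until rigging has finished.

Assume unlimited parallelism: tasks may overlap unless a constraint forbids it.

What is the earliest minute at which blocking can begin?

After its own release at minute 15, rigging can start at minute 15 and finishes at minute 26.
The lighting setup cannot begin until rigging (finishes minute 26). It runs from minute 26 to 26 + 26 = minute 52.
Blocking waits on rigging (finishes minute 26, plus 20-minute gap → minute 46); the lighting setup (finishes minute 52). The latest of these is minute 52, which is the earliest blocking can start.

52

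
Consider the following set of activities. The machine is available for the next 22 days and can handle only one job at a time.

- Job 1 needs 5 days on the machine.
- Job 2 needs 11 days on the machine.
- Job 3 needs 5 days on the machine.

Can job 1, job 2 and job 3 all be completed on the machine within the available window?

Running back to back, the jobs need 5 + 11 + 5 = 21 days on the machine.
Since 21 ≤ 22, they fit within the window.

Yes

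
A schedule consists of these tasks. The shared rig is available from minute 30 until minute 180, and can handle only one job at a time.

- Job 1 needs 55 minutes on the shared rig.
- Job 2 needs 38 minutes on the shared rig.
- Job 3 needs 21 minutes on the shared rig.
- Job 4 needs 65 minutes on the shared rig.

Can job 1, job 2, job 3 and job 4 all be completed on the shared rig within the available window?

No

The shared rig window is 180 − 30 = 150 minutes.
Running back to back, the jobs need 55 + 38 + 21 + 65 = 179 minutes on the shared rig.
Since 179 > 150, they cannot all fit.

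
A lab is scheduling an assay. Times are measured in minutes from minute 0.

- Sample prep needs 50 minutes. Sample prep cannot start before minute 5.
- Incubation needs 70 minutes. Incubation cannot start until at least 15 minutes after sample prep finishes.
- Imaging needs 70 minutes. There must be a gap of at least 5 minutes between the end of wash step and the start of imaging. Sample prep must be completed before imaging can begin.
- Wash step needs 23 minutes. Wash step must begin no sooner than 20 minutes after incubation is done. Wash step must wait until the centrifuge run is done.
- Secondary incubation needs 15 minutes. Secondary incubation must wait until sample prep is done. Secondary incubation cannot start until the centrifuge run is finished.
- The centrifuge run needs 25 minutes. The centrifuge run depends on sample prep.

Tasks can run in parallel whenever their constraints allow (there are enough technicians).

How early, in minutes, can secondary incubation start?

Sample prep waits on its own release at minute 5, so it starts at minute 5 and finishes at 5 + 50 = minute 55.
The centrifuge run cannot begin until sample prep (finishes minute 55). It runs from minute 55 to 55 + 25 = minute 80.
Secondary incubation waits on sample prep (finishes minute 55); the centrifuge run (finishes minute 80). The latest of these is minute 80, which is the earliest secondary incubation can start.

80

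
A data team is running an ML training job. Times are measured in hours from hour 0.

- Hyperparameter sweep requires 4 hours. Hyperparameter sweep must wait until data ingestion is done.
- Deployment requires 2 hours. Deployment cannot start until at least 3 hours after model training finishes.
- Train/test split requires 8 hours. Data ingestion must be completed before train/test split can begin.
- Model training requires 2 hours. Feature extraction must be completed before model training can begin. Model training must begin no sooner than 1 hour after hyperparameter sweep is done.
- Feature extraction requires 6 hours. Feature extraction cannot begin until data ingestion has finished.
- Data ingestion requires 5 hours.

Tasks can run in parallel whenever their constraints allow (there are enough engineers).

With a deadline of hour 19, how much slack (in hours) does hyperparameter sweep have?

2

Data ingestion can start immediately at hour 0; it finishes at hour 5.
After data ingestion (finishes hour 5), hyperparameter sweep can start at hour 5 and finishes at hour 9.

Working backward from the deadline:
To finish by hour 19, deployment (duration 2) must start no later than hour 17.
Model training feeds into deployment (must start by hour 17, minus 3-hour gap → hour 14); so model training must finish by hour 14 and therefore start by hour 12.
Hyperparameter sweep has to be done before model training (must start by hour 12, minus 1-hour gap → hour 11). That means finishing by hour 11, i.e. starting by 11 − 4 = hour 7.
So hyperparameter sweep can start as early as hour 5 and as late as hour 7, giving 7 − 5 = 2 hours of slack.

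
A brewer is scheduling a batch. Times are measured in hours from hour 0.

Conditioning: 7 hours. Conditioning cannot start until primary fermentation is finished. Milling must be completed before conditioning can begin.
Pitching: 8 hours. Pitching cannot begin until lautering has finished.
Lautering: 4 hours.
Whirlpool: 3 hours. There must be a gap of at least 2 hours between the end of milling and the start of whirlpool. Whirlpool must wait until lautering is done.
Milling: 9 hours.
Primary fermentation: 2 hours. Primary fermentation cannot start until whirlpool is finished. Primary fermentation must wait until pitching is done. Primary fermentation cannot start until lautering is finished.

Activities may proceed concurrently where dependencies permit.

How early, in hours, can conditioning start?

Lautering can start immediately at hour 0; it finishes at hour 4.
After lautering (finishes hour 4), pitching can start at hour 4 and finishes at hour 12.
Nothing blocks milling, so it runs from hour 0 to hour 9.
Whirlpool has to wait for milling (finishes hour 9, plus 2-hour gap → hour 11); lautering (finishes hour 4). The latest of these is hour 11, so whirlpool runs hour 11 to 11 + 3 = hour 14.
Primary fermentation needs all of whirlpool (finishes hour 14); pitching (finishes hour 12); lautering (finishes hour 4). That puts its earliest start at hour 14; it finishes at 14 + 2 = hour 16.
Conditioning waits on primary fermentation (finishes hour 16); milling (finishes hour 9). The latest of these is hour 16, which is the earliest conditioning can start.

16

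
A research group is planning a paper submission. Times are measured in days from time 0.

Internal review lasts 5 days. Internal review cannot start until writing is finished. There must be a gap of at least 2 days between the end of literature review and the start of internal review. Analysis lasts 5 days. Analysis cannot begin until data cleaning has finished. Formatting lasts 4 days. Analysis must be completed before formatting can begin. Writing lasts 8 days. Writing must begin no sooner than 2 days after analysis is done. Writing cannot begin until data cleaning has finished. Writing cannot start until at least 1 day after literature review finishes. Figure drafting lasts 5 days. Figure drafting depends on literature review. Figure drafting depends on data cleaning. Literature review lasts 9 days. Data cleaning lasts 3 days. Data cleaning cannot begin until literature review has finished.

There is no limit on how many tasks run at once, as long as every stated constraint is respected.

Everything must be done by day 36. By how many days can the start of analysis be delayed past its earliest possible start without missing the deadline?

4

Nothing blocks literature review, so it runs from day 0 to day 9.
After literature review (finishes day 9), data cleaning can start at day 9 and finishes at day 12.
Analysis cannot begin until data cleaning (finishes day 12). It runs from day 12 to 12 + 5 = day 17.

Working backward from the deadline:
Internal review must finish by day 36; it takes 5 days, so it must start by 36 − 5 = day 31.
Since internal review (must start by day 31) depends on it, writing must finish by day 31. Backing off its 8-day duration gives a latest start of day 23.
Formatting must finish by day 36; it takes 4 days, so it must start by 36 − 4 = day 32.
Analysis has several dependents: writing (must start by day 23, minus 2-day gap → day 21); formatting (must start by day 32). The earliest of those limits is day 21, so analysis must start by 21 − 5 = day 16.
So analysis can start as early as day 12 and as late as day 16, giving 16 − 12 = 4 days of slack.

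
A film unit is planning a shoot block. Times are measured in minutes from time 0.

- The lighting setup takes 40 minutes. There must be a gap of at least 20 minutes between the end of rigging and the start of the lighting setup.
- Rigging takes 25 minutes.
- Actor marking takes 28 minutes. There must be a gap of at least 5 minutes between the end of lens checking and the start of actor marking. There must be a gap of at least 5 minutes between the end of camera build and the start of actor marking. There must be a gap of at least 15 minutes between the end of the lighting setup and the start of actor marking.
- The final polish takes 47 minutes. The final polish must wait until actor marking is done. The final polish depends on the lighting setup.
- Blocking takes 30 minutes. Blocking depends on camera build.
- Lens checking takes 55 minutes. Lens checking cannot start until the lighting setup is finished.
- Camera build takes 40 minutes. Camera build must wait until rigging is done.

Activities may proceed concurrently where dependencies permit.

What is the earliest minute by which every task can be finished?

Rigging has no prerequisites, so it starts at minute 0 and finishes at minute 25.
Camera build waits on rigging (finishes minute 25), so it starts at minute 25 and finishes at 25 + 40 = minute 65.
Blocking waits on camera build (finishes minute 65), so it starts at minute 65 and finishes at 65 + 30 = minute 95.
After rigging (finishes minute 25, plus 20-minute gap → minute 45), the lighting setup can start at minute 45 and finishes at minute 85.
After the lighting setup (finishes minute 85), lens checking can start at minute 85 and finishes at minute 140.
For actor marking: lens checking (finishes minute 140, plus 5-minute gap → minute 145); camera build (finishes minute 65, plus 5-minute gap → minute 70); the lighting setup (finishes minute 85, plus 15-minute gap → minute 100). Taking the maximum gives a start of minute 145, and it finishes at 145 + 28 = minute 173.
The final polish cannot start until actor marking (finishes minute 173); the lighting setup (finishes minute 85). The controlling bound is minute 173, so the final polish finishes at 173 + 47 = minute 220.
All tasks are finished once the last one completes. Finish times: Rigging at 25, The lighting setup at 85, Camera build at 65, Lens checking at 140, Blocking at 95, Actor marking at 173, The final polish at 220. The latest is minute 220.

220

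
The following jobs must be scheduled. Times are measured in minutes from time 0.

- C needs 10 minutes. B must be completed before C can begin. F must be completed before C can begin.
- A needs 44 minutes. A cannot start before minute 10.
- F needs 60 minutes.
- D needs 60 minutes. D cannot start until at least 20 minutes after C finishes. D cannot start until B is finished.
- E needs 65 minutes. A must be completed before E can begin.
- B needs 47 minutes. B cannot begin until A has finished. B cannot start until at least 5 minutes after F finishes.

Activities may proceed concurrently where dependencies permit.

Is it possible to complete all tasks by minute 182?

F can start immediately at minute 0; it finishes at minute 60.
After its own release at minute 10, A can start at minute 10 and finishes at minute 54.
After A (finishes minute 54), E can start at minute 54 and finishes at minute 119.
B cannot start until A (finishes minute 54); F (finishes minute 60, plus 5-minute gap → minute 65). The controlling bound is minute 65, so B finishes at 65 + 47 = minute 112.
C cannot start until B (finishes minute 112); F (finishes minute 60). The controlling bound is minute 112, so C finishes at 112 + 10 = minute 122.
For D: C (finishes minute 122, plus 20-minute gap → minute 142); B (finishes minute 112). Taking the maximum gives a start of minute 142, and it finishes at 142 + 60 = minute 202.
The earliest everything can be done is minute 202, which is after the deadline of 182, so it is not possible.

No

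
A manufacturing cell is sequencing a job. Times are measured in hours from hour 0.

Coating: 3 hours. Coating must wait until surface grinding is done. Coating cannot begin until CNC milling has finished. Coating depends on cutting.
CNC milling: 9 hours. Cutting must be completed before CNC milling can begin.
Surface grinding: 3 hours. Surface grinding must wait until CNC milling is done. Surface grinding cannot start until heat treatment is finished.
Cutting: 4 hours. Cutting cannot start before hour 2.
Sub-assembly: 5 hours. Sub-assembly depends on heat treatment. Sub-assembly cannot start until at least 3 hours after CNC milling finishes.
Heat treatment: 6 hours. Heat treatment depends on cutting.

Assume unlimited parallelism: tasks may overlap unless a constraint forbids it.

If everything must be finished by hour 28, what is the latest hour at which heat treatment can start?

16

Coating has no dependents, so it just needs to finish by hour 28. Starting by 28 − 3 = hour 25 achieves that.
Surface grinding has to be done before coating (must start by hour 25). That means finishing by hour 25, i.e. starting by 25 − 3 = hour 22.
Sub-assembly must finish by hour 28; it takes 5 hours, so it must start by 28 − 5 = hour 23.
For heat treatment: surface grinding (must start by hour 22); sub-assembly (must start by hour 23). The most restrictive is hour 22; with a 6-hour duration, heat treatment must start by hour 16.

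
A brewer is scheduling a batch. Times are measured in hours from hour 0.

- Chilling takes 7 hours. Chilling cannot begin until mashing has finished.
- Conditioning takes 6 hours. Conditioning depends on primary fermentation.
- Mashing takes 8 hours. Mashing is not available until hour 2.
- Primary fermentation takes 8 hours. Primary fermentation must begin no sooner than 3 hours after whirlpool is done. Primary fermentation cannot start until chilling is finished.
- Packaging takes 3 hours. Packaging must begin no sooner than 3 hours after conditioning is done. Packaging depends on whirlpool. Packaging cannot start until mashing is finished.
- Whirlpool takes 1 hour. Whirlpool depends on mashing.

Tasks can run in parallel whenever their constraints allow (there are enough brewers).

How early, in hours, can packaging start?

34

Mashing cannot begin until its own release at hour 2. It runs from hour 2 to 2 + 8 = hour 10.
Chilling cannot begin until mashing (finishes hour 10). It runs from hour 10 to 10 + 7 = hour 17.
After mashing (finishes hour 10), whirlpool can start at hour 10 and finishes at hour 11.
Primary fermentation cannot start until whirlpool (finishes hour 11, plus 3-hour gap → hour 14); chilling (finishes hour 17). The controlling bound is hour 17, so primary fermentation finishes at 17 + 8 = hour 25.
Conditioning waits on primary fermentation (finishes hour 25), so it starts at hour 25 and finishes at 25 + 6 = hour 31.
Packaging waits on conditioning (finishes hour 31, plus 3-hour gap → hour 34); whirlpool (finishes hour 11); mashing (finishes hour 10). The latest of these is hour 34, which is the earliest packaging can start.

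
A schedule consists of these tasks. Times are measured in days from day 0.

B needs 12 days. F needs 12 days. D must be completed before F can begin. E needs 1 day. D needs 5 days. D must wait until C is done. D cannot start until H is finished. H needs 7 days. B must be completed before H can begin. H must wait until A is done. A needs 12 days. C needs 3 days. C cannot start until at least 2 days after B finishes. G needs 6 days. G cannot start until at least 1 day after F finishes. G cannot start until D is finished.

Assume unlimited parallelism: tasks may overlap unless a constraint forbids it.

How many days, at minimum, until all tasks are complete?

43

E has no prerequisites, so it starts at day 0 and finishes at day 1.
Nothing blocks B, so it runs from day 0 to day 12.
After B (finishes day 12, plus 2-day gap → day 14), C can start at day 14 and finishes at day 17.
A can start immediately at day 0; it finishes at day 12.
H has to wait for B (finishes day 12); A (finishes day 12). The latest of these is day 12, so H runs day 12 to 12 + 7 = day 19.
For D: C (finishes day 17); H (finishes day 19). Taking the maximum gives a start of day 19, and it finishes at 19 + 5 = day 24.
After D (finishes day 24), F can start at day 24 and finishes at day 36.
G cannot start until F (finishes day 36, plus 1-day gap → day 37); D (finishes day 24). The controlling bound is day 37, so G finishes at 37 + 6 = day 43.
All tasks are finished once the last one completes. Finish times: A at 12, B at 12, C at 17, D at 24, E at 1, F at 36, G at 43, H at 19. The latest is day 43.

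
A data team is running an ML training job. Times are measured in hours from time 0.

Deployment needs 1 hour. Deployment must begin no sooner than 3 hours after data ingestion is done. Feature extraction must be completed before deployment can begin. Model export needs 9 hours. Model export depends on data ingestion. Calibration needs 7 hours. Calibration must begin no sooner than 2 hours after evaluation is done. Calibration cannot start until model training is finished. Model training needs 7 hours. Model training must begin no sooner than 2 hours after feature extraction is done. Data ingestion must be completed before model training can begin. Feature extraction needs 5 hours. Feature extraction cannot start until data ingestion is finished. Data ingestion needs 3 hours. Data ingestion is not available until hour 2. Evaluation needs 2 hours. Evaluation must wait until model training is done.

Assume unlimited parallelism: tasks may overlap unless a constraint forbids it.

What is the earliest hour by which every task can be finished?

30

Data ingestion cannot begin until its own release at hour 2. It runs from hour 2 to 2 + 3 = hour 5.
Model export waits on data ingestion (finishes hour 5), so it starts at hour 5 and finishes at 5 + 9 = hour 14.
Feature extraction cannot begin until data ingestion (finishes hour 5). It runs from hour 5 to 5 + 5 = hour 10.
For deployment: data ingestion (finishes hour 5, plus 3-hour gap → hour 8); feature extraction (finishes hour 10). Taking the maximum gives a start of hour 10, and it finishes at 10 + 1 = hour 11.
Model training needs all of feature extraction (finishes hour 10, plus 2-hour gap → hour 12); data ingestion (finishes hour 5). That puts its earliest start at hour 12; it finishes at 12 + 7 = hour 19.
Evaluation cannot begin until model training (finishes hour 19). It runs from hour 19 to 19 + 2 = hour 21.
Calibration cannot start until evaluation (finishes hour 21, plus 2-hour gap → hour 23); model training (finishes hour 19). The controlling bound is hour 23, so calibration finishes at 23 + 7 = hour 30.
All tasks are finished once the last one completes. Finish times: Data ingestion at 5, Feature extraction at 10, Model training at 19, Evaluation at 21, Calibration at 30, Model export at 14, Deployment at 11. The latest is hour 30.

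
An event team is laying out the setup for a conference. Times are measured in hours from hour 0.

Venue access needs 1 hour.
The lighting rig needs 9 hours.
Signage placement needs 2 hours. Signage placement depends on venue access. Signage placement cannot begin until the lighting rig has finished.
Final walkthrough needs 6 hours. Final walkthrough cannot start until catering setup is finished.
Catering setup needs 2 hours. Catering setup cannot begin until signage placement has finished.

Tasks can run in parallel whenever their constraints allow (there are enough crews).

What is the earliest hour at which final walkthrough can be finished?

19

The lighting rig has no prerequisites, so it starts at hour 0 and finishes at hour 9.
Nothing blocks venue access, so it runs from hour 0 to hour 1.
Signage placement cannot start until venue access (finishes hour 1); the lighting rig (finishes hour 9). The controlling bound is hour 9, so signage placement finishes at 9 + 2 = hour 11.
After signage placement (finishes hour 11), catering setup can start at hour 11 and finishes at hour 13.
Final walkthrough waits on catering setup (finishes hour 13), so it starts at hour 13 and finishes at 13 + 6 = hour 19.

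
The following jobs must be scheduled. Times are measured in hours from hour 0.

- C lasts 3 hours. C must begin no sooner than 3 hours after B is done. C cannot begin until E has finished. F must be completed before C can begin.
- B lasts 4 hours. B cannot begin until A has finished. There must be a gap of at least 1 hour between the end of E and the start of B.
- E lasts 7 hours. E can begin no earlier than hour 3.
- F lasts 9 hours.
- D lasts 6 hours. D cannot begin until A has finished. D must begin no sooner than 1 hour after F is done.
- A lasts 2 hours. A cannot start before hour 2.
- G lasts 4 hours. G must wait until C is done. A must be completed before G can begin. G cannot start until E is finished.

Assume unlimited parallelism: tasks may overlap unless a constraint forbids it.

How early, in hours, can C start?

F has no prerequisites, so it starts at hour 0 and finishes at hour 9.
After its own release at hour 3, E can start at hour 3 and finishes at hour 10.
A cannot begin until its own release at hour 2. It runs from hour 2 to 2 + 2 = hour 4.
B has to wait for A (finishes hour 4); E (finishes hour 10, plus 1-hour gap → hour 11). The latest of these is hour 11, so B runs hour 11 to 11 + 4 = hour 15.
C waits on B (finishes hour 15, plus 3-hour gap → hour 18); E (finishes hour 10); F (finishes hour 9). The latest of these is hour 18, which is the earliest C can start.

18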